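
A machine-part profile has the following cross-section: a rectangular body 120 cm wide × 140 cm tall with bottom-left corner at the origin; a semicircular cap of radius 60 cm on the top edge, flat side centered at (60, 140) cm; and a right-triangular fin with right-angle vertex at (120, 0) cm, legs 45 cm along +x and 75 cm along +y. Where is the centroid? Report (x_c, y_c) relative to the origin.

x_c = 65.24 cm, y_c = 89.22 cm

rectangular body: A = 120 × 140 = 16800.00, centroid at (60.00, 70.00).
semicircular top: A = ½π·60² = 5654.87, centroid at (60.00, 165.46).
triangular fin: A = ½·45·75 = 1687.50, centroid at (135.00, 25.00).
ΣA = 24142.37 cm²
ΣAx_c = (16800.00)(60.00) + (5654.87)(60.00) + (1687.50)(135.00) = 1575104.51 cm³
ΣAy_c = (16800.00)(70.00) + (5654.87)(165.46) + (1687.50)(25.00) = 2153868.85 cm³
x_c = 1575104.51 / 24142.37 = 65.24 cm
y_c = 2153868.85 / 24142.37 = 89.22 cm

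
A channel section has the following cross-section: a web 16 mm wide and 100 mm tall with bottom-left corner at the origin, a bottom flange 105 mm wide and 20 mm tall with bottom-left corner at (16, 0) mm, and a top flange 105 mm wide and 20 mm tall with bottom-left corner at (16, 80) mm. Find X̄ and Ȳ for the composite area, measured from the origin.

X̄ = 51.81 mm, Ȳ = 50.00 mm

web: A = 16 × 100 = 1600.00, centroid at (8.00, 50.00).
bottom flange: A = 105 × 20 = 2100.00, centroid at (68.50, 10.00).
top flange: A = 105 × 20 = 2100.00, centroid at (68.50, 90.00).
ΣA = 5800.00 mm², ΣAX̄ = 300500.00 mm³, ΣAȲ = 290000.00 mm³.
X̄ = 300500.00/5800.00 = 51.81 mm; Ȳ = 290000.00/5800.00 = 50.00 mm.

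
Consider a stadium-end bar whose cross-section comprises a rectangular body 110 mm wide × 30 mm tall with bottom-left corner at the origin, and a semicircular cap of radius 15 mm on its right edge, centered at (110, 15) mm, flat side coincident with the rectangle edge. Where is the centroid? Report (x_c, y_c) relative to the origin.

x_c = 60.94 mm, y_c = 15.00 mm

rectangular body: A = 110 × 30 = 3300.00, centroid at (55.00, 15.00).
semicircular end: A = ½π·15² = 353.43, centroid at (116.37, 15.00).
ΣA = 3653.43 mm²
ΣAx_c = (3300.00)(55.00) + (353.43)(116.37) = 222627.21 mm³
ΣAy_c = (3300.00)(15.00) + (353.43)(15.00) = 54801.44 mm³
x_c = 222627.21 / 3653.43 = 60.94 mm
y_c = 54801.44 / 3653.43 = 15.00 mm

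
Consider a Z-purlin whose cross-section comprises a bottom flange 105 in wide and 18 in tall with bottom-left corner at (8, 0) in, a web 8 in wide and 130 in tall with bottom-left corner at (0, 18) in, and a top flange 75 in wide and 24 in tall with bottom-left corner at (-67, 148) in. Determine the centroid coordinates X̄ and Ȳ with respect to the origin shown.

X̄ = 13.83 in, Ȳ = 82.73 in

bottom flange: A = 105 × 18 = 1890.00, centroid at (60.50, 9.00).
web: A = 8 × 130 = 1040.00, centroid at (4.00, 83.00).
top flange: A = 75 × 24 = 1800.00, centroid at (-29.50, 160.00).
ΣA = 4730.00 in²
ΣAX̄ = (1890.00)(60.50) + (1040.00)(4.00) + (1800.00)(-29.50) = 65405.00 in³
ΣAȲ = (1890.00)(9.00) + (1040.00)(83.00) + (1800.00)(160.00) = 391330.00 in³
X̄ = 65405.00 / 4730.00 = 13.83 in
Ȳ = 391330.00 / 4730.00 = 82.73 in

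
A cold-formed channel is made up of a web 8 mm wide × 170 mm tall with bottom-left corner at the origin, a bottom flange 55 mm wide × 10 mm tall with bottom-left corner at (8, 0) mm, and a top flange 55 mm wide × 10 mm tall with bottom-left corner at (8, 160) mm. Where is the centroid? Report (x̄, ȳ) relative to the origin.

x̄ = 18.09 mm, ȳ = 85.00 mm

web: A = 8 × 170 = 1360.00, centroid at (4.00, 85.00).
bottom flange: A = 55 × 10 = 550.00, centroid at (35.50, 5.00).
top flange: A = 55 × 10 = 550.00, centroid at (35.50, 165.00).
ΣA = 2460.00 mm², ΣAx̄ = 44490.00 mm³, ΣAȳ = 209100.00 mm³.
x̄ = 44490.00/2460.00 = 18.09 mm; ȳ = 209100.00/2460.00 = 85.00 mm.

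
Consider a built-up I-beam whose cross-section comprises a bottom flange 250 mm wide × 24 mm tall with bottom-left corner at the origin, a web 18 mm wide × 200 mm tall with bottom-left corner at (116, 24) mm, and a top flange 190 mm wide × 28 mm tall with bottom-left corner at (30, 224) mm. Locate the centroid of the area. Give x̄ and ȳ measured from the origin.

x̄ = 125.00 mm, ȳ = 119.61 mm

bottom flange: A = 250 × 24 = 6000.00, centroid at (125.00, 12.00).
web: A = 18 × 200 = 3600.00, centroid at (125.00, 124.00).
top flange: A = 190 × 28 = 5320.00, centroid at (125.00, 238.00).
ΣA = 14920.00 mm², ΣAx̄ = 1865000.00 mm³, ΣAȳ = 1784560.00 mm³.
x̄ = 1865000.00/14920.00 = 125.00 mm; ȳ = 1784560.00/14920.00 = 119.61 mm.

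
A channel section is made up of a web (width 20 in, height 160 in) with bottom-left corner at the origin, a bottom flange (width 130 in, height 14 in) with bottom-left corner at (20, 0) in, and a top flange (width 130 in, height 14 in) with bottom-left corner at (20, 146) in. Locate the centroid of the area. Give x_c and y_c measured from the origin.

x_c = 49.91 in, y_c = 80.00 in

Part | A | x̄ᵢ | ȳᵢ | A·x̄ᵢ | A·ȳᵢ
web | 3200.00 | 10.00 | 80.00 | 32000.00 | 256000.00
bottom flange | 1820.00 | 85.00 | 7.00 | 154700.00 | 12740.00
top flange | 1820.00 | 85.00 | 153.00 | 154700.00 | 278460.00
Σ | 6840.00 |  |  | 341400.00 | 547200.00
x_c = 341400.00 / 6840.00 = 49.91 in
y_c = 547200.00 / 6840.00 = 80.00 in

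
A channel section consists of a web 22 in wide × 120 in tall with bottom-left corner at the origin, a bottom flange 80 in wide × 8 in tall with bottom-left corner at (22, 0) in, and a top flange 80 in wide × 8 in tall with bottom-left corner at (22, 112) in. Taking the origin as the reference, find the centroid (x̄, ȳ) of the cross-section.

x̄ = 27.65 in, ȳ = 60.00 in

web: A = 22 × 120 = 2640.00, centroid at (11.00, 60.00).
bottom flange: A = 80 × 8 = 640.00, centroid at (62.00, 4.00).
top flange: A = 80 × 8 = 640.00, centroid at (62.00, 116.00).
ΣA = 3920.00 in², ΣAx̄ = 108400.00 in³, ΣAȳ = 235200.00 in³.
x̄ = 108400.00/3920.00 = 27.65 in; ȳ = 235200.00/3920.00 = 60.00 in.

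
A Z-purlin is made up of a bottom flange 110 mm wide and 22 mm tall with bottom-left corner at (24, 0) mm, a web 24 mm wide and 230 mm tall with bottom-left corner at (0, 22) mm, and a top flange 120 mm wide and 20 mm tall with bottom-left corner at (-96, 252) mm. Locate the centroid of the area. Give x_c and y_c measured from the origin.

bottom flange: A = 110 × 22 = 2420.00, centroid at (79.00, 11.00).
web: A = 24 × 230 = 5520.00, centroid at (12.00, 137.00).
top flange: A = 120 × 20 = 2400.00, centroid at (-36.00, 262.00).
ΣA = 10340.00 mm², ΣAx_c = 171020.00 mm³, ΣAy_c = 1411660.00 mm³.
x_c = 171020.00/10340.00 = 16.54 mm; y_c = 1411660.00/10340.00 = 136.52 mm.

x_c = 16.54 mm, y_c = 136.52 mm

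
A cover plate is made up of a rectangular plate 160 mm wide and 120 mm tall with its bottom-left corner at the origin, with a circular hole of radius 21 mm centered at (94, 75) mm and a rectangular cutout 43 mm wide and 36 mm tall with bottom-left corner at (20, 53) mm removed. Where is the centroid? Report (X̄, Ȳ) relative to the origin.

X̄ = 82.47 mm, Ȳ = 57.68 mm

plate: A = 160 × 120 = 19200.00, centroid at (80.00, 60.00).
hole 1: A = −π·21² = -1385.44, centroid at (94.00, 75.00).
hole 2: A = −(43 × 36) = -1548.00, centroid at (41.50, 71.00).
ΣA = 16266.56 mm²
ΣAX̄ = (19200.00)(80.00) + (-1385.44)(94.00) + (-1548.00)(41.50) = 1341526.42 mm³
ΣAȲ = (19200.00)(60.00) + (-1385.44)(75.00) + (-1548.00)(71.00) = 938183.82 mm³
X̄ = 1341526.42 / 16266.56 = 82.47 mm
Ȳ = 938183.82 / 16266.56 = 57.68 mm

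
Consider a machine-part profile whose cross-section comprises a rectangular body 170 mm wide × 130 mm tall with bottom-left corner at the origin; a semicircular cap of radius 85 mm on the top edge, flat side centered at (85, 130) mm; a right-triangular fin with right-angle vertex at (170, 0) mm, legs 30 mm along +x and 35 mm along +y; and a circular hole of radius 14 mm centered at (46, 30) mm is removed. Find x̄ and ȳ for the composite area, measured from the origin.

x̄ = 87.22 mm, ȳ = 99.19 mm

Part | A | x̄ᵢ | ȳᵢ | A·x̄ᵢ | A·ȳᵢ
rectangular body | 22100.00 | 85.00 | 65.00 | 1878500.00 | 1436500.00
semicircular top | 11349.00 | 85.00 | 166.08 | 964665.29 | 1884787.12
triangular fin | 525.00 | 180.00 | 11.67 | 94500.00 | 6125.00
hole | -615.75 | 46.00 | 30.00 | -28324.60 | -18472.56
Σ | 33358.25 |  |  | 2909340.69 | 3308939.55
x̄ = 2909340.69 / 33358.25 = 87.22 mm
ȳ = 3308939.55 / 33358.25 = 99.19 mm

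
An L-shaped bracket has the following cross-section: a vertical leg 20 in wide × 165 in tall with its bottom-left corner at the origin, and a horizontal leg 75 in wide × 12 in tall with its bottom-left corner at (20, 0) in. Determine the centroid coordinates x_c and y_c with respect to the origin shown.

x_c = 20.18 in, y_c = 66.11 in

Part | A | x̄ᵢ | ȳᵢ | A·x̄ᵢ | A·ȳᵢ
vertical leg | 3300.00 | 10.00 | 82.50 | 33000.00 | 272250.00
horizontal leg | 900.00 | 57.50 | 6.00 | 51750.00 | 5400.00
Σ | 4200.00 |  |  | 84750.00 | 277650.00
x_c = 84750.00 / 4200.00 = 20.18 in
y_c = 277650.00 / 4200.00 = 66.11 in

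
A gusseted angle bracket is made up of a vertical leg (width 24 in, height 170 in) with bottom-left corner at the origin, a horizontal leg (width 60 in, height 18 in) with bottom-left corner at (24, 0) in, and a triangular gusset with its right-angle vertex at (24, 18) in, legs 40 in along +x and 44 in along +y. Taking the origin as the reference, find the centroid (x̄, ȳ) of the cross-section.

Part | A | x̄ᵢ | ȳᵢ | A·x̄ᵢ | A·ȳᵢ
vertical leg | 4080.00 | 12.00 | 85.00 | 48960.00 | 346800.00
horizontal leg | 1080.00 | 54.00 | 9.00 | 58320.00 | 9720.00
gusset | 880.00 | 37.33 | 32.67 | 32853.33 | 28746.67
Σ | 6040.00 |  |  | 140133.33 | 385266.67
x̄ = 140133.33 / 6040.00 = 23.20 in
ȳ = 385266.67 / 6040.00 = 63.79 in

x̄ = 23.20 in, ȳ = 63.79 in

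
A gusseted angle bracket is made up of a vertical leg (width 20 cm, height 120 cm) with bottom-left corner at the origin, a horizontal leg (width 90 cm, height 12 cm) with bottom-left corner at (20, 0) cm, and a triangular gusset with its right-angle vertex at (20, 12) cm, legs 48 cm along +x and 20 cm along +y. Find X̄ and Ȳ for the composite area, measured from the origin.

vertical leg: A = 20 × 120 = 2400.00, centroid at (10.00, 60.00).
horizontal leg: A = 90 × 12 = 1080.00, centroid at (65.00, 6.00).
gusset: A = ½·48·20 = 480.00, centroid at (36.00, 18.67).
ΣA = 3960.00 cm²
ΣAX̄ = (2400.00)(10.00) + (1080.00)(65.00) + (480.00)(36.00) = 111480.00 cm³
ΣAȲ = (2400.00)(60.00) + (1080.00)(6.00) + (480.00)(18.67) = 159440.00 cm³
X̄ = 111480.00 / 3960.00 = 28.15 cm
Ȳ = 159440.00 / 3960.00 = 40.26 cm

X̄ = 28.15 cm, Ȳ = 40.26 cm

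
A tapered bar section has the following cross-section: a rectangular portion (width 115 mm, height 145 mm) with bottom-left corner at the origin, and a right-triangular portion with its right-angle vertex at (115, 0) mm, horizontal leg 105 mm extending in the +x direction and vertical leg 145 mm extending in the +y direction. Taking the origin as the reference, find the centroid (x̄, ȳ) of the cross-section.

rectangular portion: A = 115 × 145 = 16675.00, centroid at (57.50, 72.50).
triangular portion: A = ½·105·145 = 7612.50, centroid at (150.00, 48.33).
ΣA = 24287.50 mm², ΣAx̄ = 2100687.50 mm³, ΣAȳ = 1576875.00 mm³.
x̄ = 2100687.50/24287.50 = 86.49 mm; ȳ = 1576875.00/24287.50 = 64.93 mm.

x̄ = 86.49 mm, ȳ = 64.93 mm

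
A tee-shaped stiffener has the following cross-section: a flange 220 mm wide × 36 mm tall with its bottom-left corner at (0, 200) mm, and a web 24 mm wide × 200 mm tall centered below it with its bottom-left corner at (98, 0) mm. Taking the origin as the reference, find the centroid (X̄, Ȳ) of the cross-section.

X̄ = 110.00 mm, Ȳ = 173.47 mm

web: A = 24 × 200 = 4800.00, centroid at (110.00, 100.00).
flange: A = 220 × 36 = 7920.00, centroid at (110.00, 218.00).
ΣA = 12720.00 mm², ΣAX̄ = 1399200.00 mm³, ΣAȲ = 2206560.00 mm³.
X̄ = 1399200.00/12720.00 = 110.00 mm; Ȳ = 2206560.00/12720.00 = 173.47 mm.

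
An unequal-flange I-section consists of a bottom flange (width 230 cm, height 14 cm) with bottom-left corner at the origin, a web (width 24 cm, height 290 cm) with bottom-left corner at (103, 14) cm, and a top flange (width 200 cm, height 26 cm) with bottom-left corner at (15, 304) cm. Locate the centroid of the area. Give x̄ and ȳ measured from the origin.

x̄ = 115.00 cm, ȳ = 180.60 cm

Part | A | x̄ᵢ | ȳᵢ | A·x̄ᵢ | A·ȳᵢ
bottom flange | 3220.00 | 115.00 | 7.00 | 370300.00 | 22540.00
web | 6960.00 | 115.00 | 159.00 | 800400.00 | 1106640.00
top flange | 5200.00 | 115.00 | 317.00 | 598000.00 | 1648400.00
Σ | 15380.00 |  |  | 1768700.00 | 2777580.00
x̄ = 1768700.00 / 15380.00 = 115.00 cm
ȳ = 2777580.00 / 15380.00 = 180.60 cm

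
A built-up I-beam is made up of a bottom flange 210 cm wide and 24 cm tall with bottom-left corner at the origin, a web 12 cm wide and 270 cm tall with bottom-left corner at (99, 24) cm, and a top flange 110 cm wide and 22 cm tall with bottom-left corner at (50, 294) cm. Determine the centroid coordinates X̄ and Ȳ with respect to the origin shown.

X̄ = 105.00 cm, Ȳ = 122.78 cm

bottom flange: A = 210 × 24 = 5040.00, centroid at (105.00, 12.00).
web: A = 12 × 270 = 3240.00, centroid at (105.00, 159.00).
top flange: A = 110 × 22 = 2420.00, centroid at (105.00, 305.00).
ΣA = 10700.00 cm²
ΣAX̄ = (5040.00)(105.00) + (3240.00)(105.00) + (2420.00)(105.00) = 1123500.00 cm³
ΣAȲ = (5040.00)(12.00) + (3240.00)(159.00) + (2420.00)(305.00) = 1313740.00 cm³
X̄ = 1123500.00 / 10700.00 = 105.00 cm
Ȳ = 1313740.00 / 10700.00 = 122.78 cm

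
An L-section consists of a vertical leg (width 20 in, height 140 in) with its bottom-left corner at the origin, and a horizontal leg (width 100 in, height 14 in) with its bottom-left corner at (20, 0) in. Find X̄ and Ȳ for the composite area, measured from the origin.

vertical leg: A = 20 × 140 = 2800.00, centroid at (10.00, 70.00).
horizontal leg: A = 100 × 14 = 1400.00, centroid at (70.00, 7.00).
ΣA = 4200.00 in²
ΣAX̄ = (2800.00)(10.00) + (1400.00)(70.00) = 126000.00 in³
ΣAȲ = (2800.00)(70.00) + (1400.00)(7.00) = 205800.00 in³
X̄ = 126000.00 / 4200.00 = 30.00 in
Ȳ = 205800.00 / 4200.00 = 49.00 in

X̄ = 30.00 in, Ȳ = 49.00 in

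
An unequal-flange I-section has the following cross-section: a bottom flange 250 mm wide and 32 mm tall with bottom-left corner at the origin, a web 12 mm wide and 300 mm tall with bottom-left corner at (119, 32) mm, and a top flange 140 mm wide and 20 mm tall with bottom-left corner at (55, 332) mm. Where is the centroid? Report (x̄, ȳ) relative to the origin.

bottom flange: A = 250 × 32 = 8000.00, centroid at (125.00, 16.00).
web: A = 12 × 300 = 3600.00, centroid at (125.00, 182.00).
top flange: A = 140 × 20 = 2800.00, centroid at (125.00, 342.00).
ΣA = 14400.00 mm², ΣAx̄ = 1800000.00 mm³, ΣAȳ = 1740800.00 mm³.
x̄ = 1800000.00/14400.00 = 125.00 mm; ȳ = 1740800.00/14400.00 = 120.89 mm.

x̄ = 125.00 mm, ȳ = 120.89 mm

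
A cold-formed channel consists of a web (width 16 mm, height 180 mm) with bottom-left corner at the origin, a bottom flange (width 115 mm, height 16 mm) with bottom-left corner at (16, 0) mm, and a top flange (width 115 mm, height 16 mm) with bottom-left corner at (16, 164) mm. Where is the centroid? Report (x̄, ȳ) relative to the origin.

x̄ = 44.74 mm, ȳ = 90.00 mm

web: A = 16 × 180 = 2880.00, centroid at (8.00, 90.00).
bottom flange: A = 115 × 16 = 1840.00, centroid at (73.50, 8.00).
top flange: A = 115 × 16 = 1840.00, centroid at (73.50, 172.00).
ΣA = 6560.00 mm², ΣAx̄ = 293520.00 mm³, ΣAȳ = 590400.00 mm³.
x̄ = 293520.00/6560.00 = 44.74 mm; ȳ = 590400.00/6560.00 = 90.00 mm.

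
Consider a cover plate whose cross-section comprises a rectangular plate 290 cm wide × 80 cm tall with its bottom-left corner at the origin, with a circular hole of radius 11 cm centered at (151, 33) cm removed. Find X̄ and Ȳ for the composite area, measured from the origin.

plate: A = 290 × 80 = 23200.00, centroid at (145.00, 40.00).
hole: A = −π·11² = -380.13, centroid at (151.00, 33.00).
ΣA = 22819.87 cm², ΣAX̄ = 3306599.96 cm³, ΣAȲ = 915455.62 cm³.
X̄ = 3306599.96/22819.87 = 144.90 cm; Ȳ = 915455.62/22819.87 = 40.12 cm.

X̄ = 144.90 cm, Ȳ = 40.12 cm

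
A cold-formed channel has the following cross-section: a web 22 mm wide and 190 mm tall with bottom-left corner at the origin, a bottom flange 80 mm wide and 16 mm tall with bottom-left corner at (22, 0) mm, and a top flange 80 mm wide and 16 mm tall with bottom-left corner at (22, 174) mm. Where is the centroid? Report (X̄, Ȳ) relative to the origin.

X̄ = 30.37 mm, Ȳ = 95.00 mm

web: A = 22 × 190 = 4180.00, centroid at (11.00, 95.00).
bottom flange: A = 80 × 16 = 1280.00, centroid at (62.00, 8.00).
top flange: A = 80 × 16 = 1280.00, centroid at (62.00, 182.00).
ΣA = 6740.00 mm²
ΣAX̄ = (4180.00)(11.00) + (1280.00)(62.00) + (1280.00)(62.00) = 204700.00 mm³
ΣAȲ = (4180.00)(95.00) + (1280.00)(8.00) + (1280.00)(182.00) = 640300.00 mm³
X̄ = 204700.00 / 6740.00 = 30.37 mm
Ȳ = 640300.00 / 6740.00 = 95.00 mm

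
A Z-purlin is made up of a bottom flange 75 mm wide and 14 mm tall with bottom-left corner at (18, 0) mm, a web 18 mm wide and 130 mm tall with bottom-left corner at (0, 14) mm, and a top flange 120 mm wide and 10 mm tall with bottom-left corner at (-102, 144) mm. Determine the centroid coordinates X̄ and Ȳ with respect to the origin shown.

bottom flange: A = 75 × 14 = 1050.00, centroid at (55.50, 7.00).
web: A = 18 × 130 = 2340.00, centroid at (9.00, 79.00).
top flange: A = 120 × 10 = 1200.00, centroid at (-42.00, 149.00).
ΣA = 4590.00 mm², ΣAX̄ = 28935.00 mm³, ΣAȲ = 371010.00 mm³.
X̄ = 28935.00/4590.00 = 6.30 mm; Ȳ = 371010.00/4590.00 = 80.83 mm.

X̄ = 6.30 mm, Ȳ = 80.83 mm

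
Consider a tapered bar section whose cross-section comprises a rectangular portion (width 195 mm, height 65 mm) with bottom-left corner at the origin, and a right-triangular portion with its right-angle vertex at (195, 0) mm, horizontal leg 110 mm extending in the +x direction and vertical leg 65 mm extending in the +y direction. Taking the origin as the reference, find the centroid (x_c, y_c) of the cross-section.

rectangular portion: A = 195 × 65 = 12675.00, centroid at (97.50, 32.50).
triangular portion: A = ½·110·65 = 3575.00, centroid at (231.67, 21.67).
ΣA = 16250.00 mm²
ΣAx_c = (12675.00)(97.50) + (3575.00)(231.67) = 2064020.83 mm³
ΣAy_c = (12675.00)(32.50) + (3575.00)(21.67) = 489395.83 mm³
x_c = 2064020.83 / 16250.00 = 127.02 mm
y_c = 489395.83 / 16250.00 = 30.12 mm

x_c = 127.02 mm, y_c = 30.12 mm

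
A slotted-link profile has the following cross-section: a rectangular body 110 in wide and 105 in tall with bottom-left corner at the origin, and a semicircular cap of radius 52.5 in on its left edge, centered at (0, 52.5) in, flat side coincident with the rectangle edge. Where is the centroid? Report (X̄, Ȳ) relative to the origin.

rectangular body: A = 110 × 105 = 11550.00, centroid at (55.00, 52.50).
semicircular end: A = ½π·52.5² = 4329.51, centroid at (-22.28, 52.50).
ΣA = 15879.51 in²
ΣAX̄ = (11550.00)(55.00) + (4329.51)(-22.28) = 538781.25 in³
ΣAȲ = (11550.00)(52.50) + (4329.51)(52.50) = 833674.14 in³
X̄ = 538781.25 / 15879.51 = 33.93 in
Ȳ = 833674.14 / 15879.51 = 52.50 in

X̄ = 33.93 in, Ȳ = 52.50 in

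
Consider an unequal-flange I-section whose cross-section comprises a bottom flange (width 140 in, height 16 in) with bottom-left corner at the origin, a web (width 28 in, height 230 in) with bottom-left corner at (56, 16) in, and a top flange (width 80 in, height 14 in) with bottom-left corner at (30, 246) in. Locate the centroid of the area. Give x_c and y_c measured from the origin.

bottom flange: A = 140 × 16 = 2240.00, centroid at (70.00, 8.00).
web: A = 28 × 230 = 6440.00, centroid at (70.00, 131.00).
top flange: A = 80 × 14 = 1120.00, centroid at (70.00, 253.00).
ΣA = 9800.00 in²
ΣAx_c = (2240.00)(70.00) + (6440.00)(70.00) + (1120.00)(70.00) = 686000.00 in³
ΣAy_c = (2240.00)(8.00) + (6440.00)(131.00) + (1120.00)(253.00) = 1144920.00 in³
x_c = 686000.00 / 9800.00 = 70.00 in
y_c = 1144920.00 / 9800.00 = 116.83 in

x_c = 70.00 in, y_c = 116.83 in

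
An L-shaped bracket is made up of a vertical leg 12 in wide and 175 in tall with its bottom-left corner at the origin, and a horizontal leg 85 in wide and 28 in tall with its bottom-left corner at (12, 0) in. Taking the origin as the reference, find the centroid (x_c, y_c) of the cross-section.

vertical leg: A = 12 × 175 = 2100.00, centroid at (6.00, 87.50).
horizontal leg: A = 85 × 28 = 2380.00, centroid at (54.50, 14.00).
ΣA = 4480.00 in²
ΣAx_c = (2100.00)(6.00) + (2380.00)(54.50) = 142310.00 in³
ΣAy_c = (2100.00)(87.50) + (2380.00)(14.00) = 217070.00 in³
x_c = 142310.00 / 4480.00 = 31.77 in
y_c = 217070.00 / 4480.00 = 48.45 in

x_c = 31.77 in, y_c = 48.45 in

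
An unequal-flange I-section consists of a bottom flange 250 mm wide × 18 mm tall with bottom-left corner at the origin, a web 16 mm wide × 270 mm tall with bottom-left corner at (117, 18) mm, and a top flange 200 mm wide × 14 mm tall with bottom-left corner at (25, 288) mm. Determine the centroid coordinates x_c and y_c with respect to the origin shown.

x_c = 125.00 mm, y_c = 131.45 mm

bottom flange: A = 250 × 18 = 4500.00, centroid at (125.00, 9.00).
web: A = 16 × 270 = 4320.00, centroid at (125.00, 153.00).
top flange: A = 200 × 14 = 2800.00, centroid at (125.00, 295.00).
ΣA = 11620.00 mm²
ΣAx_c = (4500.00)(125.00) + (4320.00)(125.00) + (2800.00)(125.00) = 1452500.00 mm³
ΣAy_c = (4500.00)(9.00) + (4320.00)(153.00) + (2800.00)(295.00) = 1527460.00 mm³
x_c = 1452500.00 / 11620.00 = 125.00 mm
y_c = 1527460.00 / 11620.00 = 131.45 mm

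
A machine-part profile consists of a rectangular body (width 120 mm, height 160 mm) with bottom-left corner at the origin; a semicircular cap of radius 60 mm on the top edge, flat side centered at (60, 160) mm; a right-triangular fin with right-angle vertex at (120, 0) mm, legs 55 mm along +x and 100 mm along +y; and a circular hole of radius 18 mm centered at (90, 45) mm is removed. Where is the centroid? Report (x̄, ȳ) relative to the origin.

x̄ = 66.95 mm, ȳ = 98.94 mm

rectangular body: A = 120 × 160 = 19200.00, centroid at (60.00, 80.00).
semicircular top: A = ½π·60² = 5654.87, centroid at (60.00, 185.46).
triangular fin: A = ½·55·100 = 2750.00, centroid at (138.33, 33.33).
hole: A = −π·18² = -1017.88, centroid at (90.00, 45.00).
ΣA = 26586.99 mm², ΣAx̄ = 1780099.83 mm³, ΣAȳ = 2630640.93 mm³.
x̄ = 1780099.83/26586.99 = 66.95 mm; ȳ = 2630640.93/26586.99 = 98.94 mm.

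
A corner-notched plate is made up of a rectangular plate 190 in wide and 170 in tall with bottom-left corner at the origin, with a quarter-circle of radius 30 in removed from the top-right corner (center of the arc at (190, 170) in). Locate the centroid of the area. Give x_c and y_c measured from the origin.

x_c = 93.16 in, y_c = 83.38 in

plate: A = 190 × 170 = 32300.00, centroid at (95.00, 85.00).
removed quarter-circle: A = −¼π·30² = -706.86, centroid at (177.27, 157.27).
ΣA = 31593.14 in²
ΣAx_c = (32300.00)(95.00) + (-706.86)(177.27) = 2943196.91 in³
ΣAy_c = (32300.00)(85.00) + (-706.86)(157.27) = 2634334.08 in³
x_c = 2943196.91 / 31593.14 = 93.16 in
y_c = 2634334.08 / 31593.14 = 83.38 in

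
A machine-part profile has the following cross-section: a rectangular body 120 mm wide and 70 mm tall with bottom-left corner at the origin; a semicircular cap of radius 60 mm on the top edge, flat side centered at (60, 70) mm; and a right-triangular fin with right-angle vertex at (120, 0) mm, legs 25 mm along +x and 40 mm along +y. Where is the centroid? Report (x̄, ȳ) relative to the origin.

x̄ = 62.35 mm, ȳ = 57.75 mm

Part | A | x̄ᵢ | ȳᵢ | A·x̄ᵢ | A·ȳᵢ
rectangular body | 8400.00 | 60.00 | 35.00 | 504000.00 | 294000.00
semicircular top | 5654.87 | 60.00 | 95.46 | 339292.01 | 539840.67
triangular fin | 500.00 | 128.33 | 13.33 | 64166.67 | 6666.67
Σ | 14554.87 |  |  | 907458.67 | 840507.34
x̄ = 907458.67 / 14554.87 = 62.35 mm
ȳ = 840507.34 / 14554.87 = 57.75 mm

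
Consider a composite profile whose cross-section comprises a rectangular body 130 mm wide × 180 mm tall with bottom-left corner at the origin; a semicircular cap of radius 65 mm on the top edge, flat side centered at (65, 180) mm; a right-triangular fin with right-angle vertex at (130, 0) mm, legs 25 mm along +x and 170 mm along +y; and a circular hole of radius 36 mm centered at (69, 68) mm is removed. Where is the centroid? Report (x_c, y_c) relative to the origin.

Part | A | x̄ᵢ | ȳᵢ | A·x̄ᵢ | A·ȳᵢ
rectangular body | 23400.00 | 65.00 | 90.00 | 1521000.00 | 2106000.00
semicircular top | 6636.61 | 65.00 | 207.59 | 431379.94 | 1377673.94
triangular fin | 2125.00 | 138.33 | 56.67 | 293958.33 | 120416.67
hole | -4071.50 | 69.00 | 68.00 | -280933.78 | -276862.28
Σ | 28090.11 |  |  | 1965404.49 | 3327228.33
x_c = 1965404.49 / 28090.11 = 69.97 mm
y_c = 3327228.33 / 28090.11 = 118.45 mm

x_c = 69.97 mm, y_c = 118.45 mm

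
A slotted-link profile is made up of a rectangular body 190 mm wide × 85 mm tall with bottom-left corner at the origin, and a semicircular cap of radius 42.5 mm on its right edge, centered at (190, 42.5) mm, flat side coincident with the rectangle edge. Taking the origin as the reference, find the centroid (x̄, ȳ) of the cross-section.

rectangular body: A = 190 × 85 = 16150.00, centroid at (95.00, 42.50).
semicircular end: A = ½π·42.5² = 2837.25, centroid at (208.04, 42.50).
ΣA = 18987.25 mm²
ΣAx̄ = (16150.00)(95.00) + (2837.25)(208.04) = 2124504.75 mm³
ΣAȳ = (16150.00)(42.50) + (2837.25)(42.50) = 806958.16 mm³
x̄ = 2124504.75 / 18987.25 = 111.89 mm
ȳ = 806958.16 / 18987.25 = 42.50 mm

x̄ = 111.89 mm, ȳ = 42.50 mm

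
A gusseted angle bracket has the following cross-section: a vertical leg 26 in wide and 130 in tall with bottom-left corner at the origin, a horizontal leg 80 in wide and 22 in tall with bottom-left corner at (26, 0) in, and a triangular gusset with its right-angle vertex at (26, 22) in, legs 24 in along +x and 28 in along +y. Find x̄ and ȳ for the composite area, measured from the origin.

x̄ = 31.32 in, ȳ = 45.58 in

vertical leg: A = 26 × 130 = 3380.00, centroid at (13.00, 65.00).
horizontal leg: A = 80 × 22 = 1760.00, centroid at (66.00, 11.00).
gusset: A = ½·24·28 = 336.00, centroid at (34.00, 31.33).
ΣA = 5476.00 in², ΣAx̄ = 171524.00 in³, ΣAȳ = 249588.00 in³.
x̄ = 171524.00/5476.00 = 31.32 in; ȳ = 249588.00/5476.00 = 45.58 in.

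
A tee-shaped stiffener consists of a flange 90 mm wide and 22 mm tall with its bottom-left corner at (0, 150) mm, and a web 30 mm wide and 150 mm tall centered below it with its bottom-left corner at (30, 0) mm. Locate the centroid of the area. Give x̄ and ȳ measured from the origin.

web: A = 30 × 150 = 4500.00, centroid at (45.00, 75.00).
flange: A = 90 × 22 = 1980.00, centroid at (45.00, 161.00).
ΣA = 6480.00 mm²
ΣAx̄ = (4500.00)(45.00) + (1980.00)(45.00) = 291600.00 mm³
ΣAȳ = (4500.00)(75.00) + (1980.00)(161.00) = 656280.00 mm³
x̄ = 291600.00 / 6480.00 = 45.00 mm
ȳ = 656280.00 / 6480.00 = 101.28 mm

x̄ = 45.00 mm, ȳ = 101.28 mm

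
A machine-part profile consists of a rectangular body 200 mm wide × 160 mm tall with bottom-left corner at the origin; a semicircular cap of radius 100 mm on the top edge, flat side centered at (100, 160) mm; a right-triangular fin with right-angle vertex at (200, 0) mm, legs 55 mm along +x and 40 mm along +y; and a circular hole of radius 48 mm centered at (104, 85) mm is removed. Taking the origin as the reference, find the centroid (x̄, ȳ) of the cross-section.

x̄ = 102.43 mm, ȳ = 123.63 mm

Part | A | x̄ᵢ | ȳᵢ | A·x̄ᵢ | A·ȳᵢ
rectangular body | 32000.00 | 100.00 | 80.00 | 3200000.00 | 2560000.00
semicircular top | 15707.96 | 100.00 | 202.44 | 1570796.33 | 3179940.79
triangular fin | 1100.00 | 218.33 | 13.33 | 240166.67 | 14666.67
hole | -7238.23 | 104.00 | 85.00 | -752775.87 | -615249.51
Σ | 41569.73 |  |  | 4258187.13 | 5139357.95
x̄ = 4258187.13 / 41569.73 = 102.43 mm
ȳ = 5139357.95 / 41569.73 = 123.63 mm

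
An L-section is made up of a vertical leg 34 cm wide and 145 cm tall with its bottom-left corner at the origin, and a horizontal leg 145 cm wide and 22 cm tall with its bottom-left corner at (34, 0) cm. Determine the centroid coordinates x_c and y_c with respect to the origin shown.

vertical leg: A = 34 × 145 = 4930.00, centroid at (17.00, 72.50).
horizontal leg: A = 145 × 22 = 3190.00, centroid at (106.50, 11.00).
ΣA = 8120.00 cm²
ΣAx_c = (4930.00)(17.00) + (3190.00)(106.50) = 423545.00 cm³
ΣAy_c = (4930.00)(72.50) + (3190.00)(11.00) = 392515.00 cm³
x_c = 423545.00 / 8120.00 = 52.16 cm
y_c = 392515.00 / 8120.00 = 48.34 cm

x_c = 52.16 cm, y_c = 48.34 cm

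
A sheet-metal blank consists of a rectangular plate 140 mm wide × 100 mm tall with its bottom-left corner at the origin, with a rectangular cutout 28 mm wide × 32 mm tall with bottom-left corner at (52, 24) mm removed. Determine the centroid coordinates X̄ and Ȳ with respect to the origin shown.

plate: A = 140 × 100 = 14000.00, centroid at (70.00, 50.00).
hole: A = −(28 × 32) = -896.00, centroid at (66.00, 40.00).
ΣA = 13104.00 mm²
ΣAX̄ = (14000.00)(70.00) + (-896.00)(66.00) = 920864.00 mm³
ΣAȲ = (14000.00)(50.00) + (-896.00)(40.00) = 664160.00 mm³
X̄ = 920864.00 / 13104.00 = 70.27 mm
Ȳ = 664160.00 / 13104.00 = 50.68 mm

X̄ = 70.27 mm, Ȳ = 50.68 mm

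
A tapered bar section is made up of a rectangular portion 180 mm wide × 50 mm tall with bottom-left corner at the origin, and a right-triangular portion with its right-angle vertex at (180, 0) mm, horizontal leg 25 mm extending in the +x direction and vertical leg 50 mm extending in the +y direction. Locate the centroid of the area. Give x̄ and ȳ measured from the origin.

x̄ = 96.39 mm, ȳ = 24.46 mm

Part | A | x̄ᵢ | ȳᵢ | A·x̄ᵢ | A·ȳᵢ
rectangular portion | 9000.00 | 90.00 | 25.00 | 810000.00 | 225000.00
triangular portion | 625.00 | 188.33 | 16.67 | 117708.33 | 10416.67
Σ | 9625.00 |  |  | 927708.33 | 235416.67
x̄ = 927708.33 / 9625.00 = 96.39 mm
ȳ = 235416.67 / 9625.00 = 24.46 mm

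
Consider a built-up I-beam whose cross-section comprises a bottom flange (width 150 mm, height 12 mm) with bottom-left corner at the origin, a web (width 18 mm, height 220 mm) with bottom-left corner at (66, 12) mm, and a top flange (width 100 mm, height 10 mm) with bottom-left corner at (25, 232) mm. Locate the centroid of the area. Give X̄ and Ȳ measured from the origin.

Part | A | x̄ᵢ | ȳᵢ | A·x̄ᵢ | A·ȳᵢ
bottom flange | 1800.00 | 75.00 | 6.00 | 135000.00 | 10800.00
web | 3960.00 | 75.00 | 122.00 | 297000.00 | 483120.00
top flange | 1000.00 | 75.00 | 237.00 | 75000.00 | 237000.00
Σ | 6760.00 |  |  | 507000.00 | 730920.00
X̄ = 507000.00 / 6760.00 = 75.00 mm
Ȳ = 730920.00 / 6760.00 = 108.12 mm

X̄ = 75.00 mm, Ȳ = 108.12 mm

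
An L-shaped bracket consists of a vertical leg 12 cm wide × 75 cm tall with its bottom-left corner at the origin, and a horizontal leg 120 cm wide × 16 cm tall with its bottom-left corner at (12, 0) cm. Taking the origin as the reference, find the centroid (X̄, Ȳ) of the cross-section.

X̄ = 50.94 cm, Ȳ = 17.41 cm

Part | A | x̄ᵢ | ȳᵢ | A·x̄ᵢ | A·ȳᵢ
vertical leg | 900.00 | 6.00 | 37.50 | 5400.00 | 33750.00
horizontal leg | 1920.00 | 72.00 | 8.00 | 138240.00 | 15360.00
Σ | 2820.00 |  |  | 143640.00 | 49110.00
X̄ = 143640.00 / 2820.00 = 50.94 cm
Ȳ = 49110.00 / 2820.00 = 17.41 cm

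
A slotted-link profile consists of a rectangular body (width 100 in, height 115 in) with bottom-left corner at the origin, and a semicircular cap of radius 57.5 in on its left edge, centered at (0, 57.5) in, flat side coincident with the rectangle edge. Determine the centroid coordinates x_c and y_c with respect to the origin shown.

x_c = 26.85 in, y_c = 57.50 in

rectangular body: A = 100 × 115 = 11500.00, centroid at (50.00, 57.50).
semicircular end: A = ½π·57.5² = 5193.45, centroid at (-24.40, 57.50).
ΣA = 16693.45 in², ΣAx_c = 448260.42 in³, ΣAy_c = 959873.11 in³.
x_c = 448260.42/16693.45 = 26.85 in; y_c = 959873.11/16693.45 = 57.50 in.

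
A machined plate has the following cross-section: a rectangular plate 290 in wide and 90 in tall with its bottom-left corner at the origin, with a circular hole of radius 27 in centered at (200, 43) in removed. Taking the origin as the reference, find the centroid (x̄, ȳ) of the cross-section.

Part | A | x̄ᵢ | ȳᵢ | A·x̄ᵢ | A·ȳᵢ
plate | 26100.00 | 145.00 | 45.00 | 3784500.00 | 1174500.00
hole | -2290.22 | 200.00 | 43.00 | -458044.21 | -98479.50
Σ | 23809.78 |  |  | 3326455.79 | 1076020.50
x̄ = 3326455.79 / 23809.78 = 139.71 in
ȳ = 1076020.50 / 23809.78 = 45.19 in

x̄ = 139.71 in, ȳ = 45.19 in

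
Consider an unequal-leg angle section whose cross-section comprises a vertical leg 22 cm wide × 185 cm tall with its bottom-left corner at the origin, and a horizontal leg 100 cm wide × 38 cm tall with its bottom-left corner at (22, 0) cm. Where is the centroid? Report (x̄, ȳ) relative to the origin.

x̄ = 40.45 cm, ȳ = 57.01 cm

vertical leg: A = 22 × 185 = 4070.00, centroid at (11.00, 92.50).
horizontal leg: A = 100 × 38 = 3800.00, centroid at (72.00, 19.00).
ΣA = 7870.00 cm², ΣAx̄ = 318370.00 cm³, ΣAȳ = 448675.00 cm³.
x̄ = 318370.00/7870.00 = 40.45 cm; ȳ = 448675.00/7870.00 = 57.01 cm.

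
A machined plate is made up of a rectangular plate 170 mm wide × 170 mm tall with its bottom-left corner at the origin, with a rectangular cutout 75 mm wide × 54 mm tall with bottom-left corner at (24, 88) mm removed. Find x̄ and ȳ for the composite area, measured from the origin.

x̄ = 88.83 mm, ȳ = 80.11 mm

plate: A = 170 × 170 = 28900.00, centroid at (85.00, 85.00).
hole: A = −(75 × 54) = -4050.00, centroid at (61.50, 115.00).
ΣA = 24850.00 mm²
ΣAx̄ = (28900.00)(85.00) + (-4050.00)(61.50) = 2207425.00 mm³
ΣAȳ = (28900.00)(85.00) + (-4050.00)(115.00) = 1990750.00 mm³
x̄ = 2207425.00 / 24850.00 = 88.83 mm
ȳ = 1990750.00 / 24850.00 = 80.11 mm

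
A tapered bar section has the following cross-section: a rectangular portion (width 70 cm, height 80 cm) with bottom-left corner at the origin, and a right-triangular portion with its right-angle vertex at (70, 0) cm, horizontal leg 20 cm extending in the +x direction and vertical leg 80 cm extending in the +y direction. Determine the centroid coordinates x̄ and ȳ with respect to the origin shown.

x̄ = 40.21 cm, ȳ = 38.33 cm

rectangular portion: A = 70 × 80 = 5600.00, centroid at (35.00, 40.00).
triangular portion: A = ½·20·80 = 800.00, centroid at (76.67, 26.67).
ΣA = 6400.00 cm², ΣAx̄ = 257333.33 cm³, ΣAȳ = 245333.33 cm³.
x̄ = 257333.33/6400.00 = 40.21 cm; ȳ = 245333.33/6400.00 = 38.33 cm.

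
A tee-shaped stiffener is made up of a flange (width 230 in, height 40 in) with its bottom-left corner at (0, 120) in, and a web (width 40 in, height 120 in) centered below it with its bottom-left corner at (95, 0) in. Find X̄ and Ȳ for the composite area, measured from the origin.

Part | A | x̄ᵢ | ȳᵢ | A·x̄ᵢ | A·ȳᵢ
web | 4800.00 | 115.00 | 60.00 | 552000.00 | 288000.00
flange | 9200.00 | 115.00 | 140.00 | 1058000.00 | 1288000.00
Σ | 14000.00 |  |  | 1610000.00 | 1576000.00
X̄ = 1610000.00 / 14000.00 = 115.00 in
Ȳ = 1576000.00 / 14000.00 = 112.57 in

X̄ = 115.00 in, Ȳ = 112.57 in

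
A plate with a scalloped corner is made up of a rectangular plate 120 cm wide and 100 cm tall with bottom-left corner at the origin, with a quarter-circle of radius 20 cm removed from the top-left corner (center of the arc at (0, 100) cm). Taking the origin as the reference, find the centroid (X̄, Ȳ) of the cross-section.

X̄ = 61.38 cm, Ȳ = 48.88 cm

plate: A = 120 × 100 = 12000.00, centroid at (60.00, 50.00).
removed quarter-circle: A = −¼π·20² = -314.16, centroid at (8.49, 91.51).
ΣA = 11685.84 cm², ΣAX̄ = 717333.33 cm³, ΣAȲ = 571250.74 cm³.
X̄ = 717333.33/11685.84 = 61.38 cm; Ȳ = 571250.74/11685.84 = 48.88 cm.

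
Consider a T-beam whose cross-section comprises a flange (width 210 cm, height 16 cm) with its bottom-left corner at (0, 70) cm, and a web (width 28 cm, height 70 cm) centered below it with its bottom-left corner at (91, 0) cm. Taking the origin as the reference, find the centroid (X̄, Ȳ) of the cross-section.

X̄ = 105.00 cm, Ȳ = 62.16 cm

web: A = 28 × 70 = 1960.00, centroid at (105.00, 35.00).
flange: A = 210 × 16 = 3360.00, centroid at (105.00, 78.00).
ΣA = 5320.00 cm², ΣAX̄ = 558600.00 cm³, ΣAȲ = 330680.00 cm³.
X̄ = 558600.00/5320.00 = 105.00 cm; Ȳ = 330680.00/5320.00 = 62.16 cm.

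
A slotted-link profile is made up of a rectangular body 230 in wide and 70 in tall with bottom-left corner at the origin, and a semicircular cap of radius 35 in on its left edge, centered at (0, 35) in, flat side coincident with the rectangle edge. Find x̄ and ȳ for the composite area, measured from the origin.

x̄ = 101.14 in, ȳ = 35.00 in

rectangular body: A = 230 × 70 = 16100.00, centroid at (115.00, 35.00).
semicircular end: A = ½π·35² = 1924.23, centroid at (-14.85, 35.00).
ΣA = 18024.23 in²
ΣAx̄ = (16100.00)(115.00) + (1924.23)(-14.85) = 1822916.67 in³
ΣAȳ = (16100.00)(35.00) + (1924.23)(35.00) = 630847.89 in³
x̄ = 1822916.67 / 18024.23 = 101.14 in
ȳ = 630847.89 / 18024.23 = 35.00 in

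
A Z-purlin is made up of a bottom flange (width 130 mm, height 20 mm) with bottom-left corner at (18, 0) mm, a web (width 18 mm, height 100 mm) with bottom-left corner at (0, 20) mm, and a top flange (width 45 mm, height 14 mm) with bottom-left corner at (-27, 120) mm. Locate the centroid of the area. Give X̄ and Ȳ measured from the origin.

X̄ = 45.56 mm, Ȳ = 46.13 mm

bottom flange: A = 130 × 20 = 2600.00, centroid at (83.00, 10.00).
web: A = 18 × 100 = 1800.00, centroid at (9.00, 70.00).
top flange: A = 45 × 14 = 630.00, centroid at (-4.50, 127.00).
ΣA = 5030.00 mm², ΣAX̄ = 229165.00 mm³, ΣAȲ = 232010.00 mm³.
X̄ = 229165.00/5030.00 = 45.56 mm; Ȳ = 232010.00/5030.00 = 46.13 mm.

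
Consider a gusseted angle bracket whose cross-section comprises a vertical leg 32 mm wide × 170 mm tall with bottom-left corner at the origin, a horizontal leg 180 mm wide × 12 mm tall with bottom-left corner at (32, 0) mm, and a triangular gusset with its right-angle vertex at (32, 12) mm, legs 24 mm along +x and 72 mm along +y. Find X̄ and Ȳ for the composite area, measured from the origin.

X̄ = 45.50 mm, Ȳ = 59.84 mm

vertical leg: A = 32 × 170 = 5440.00, centroid at (16.00, 85.00).
horizontal leg: A = 180 × 12 = 2160.00, centroid at (122.00, 6.00).
gusset: A = ½·24·72 = 864.00, centroid at (40.00, 36.00).
ΣA = 8464.00 mm², ΣAX̄ = 385120.00 mm³, ΣAȲ = 506464.00 mm³.
X̄ = 385120.00/8464.00 = 45.50 mm; Ȳ = 506464.00/8464.00 = 59.84 mm.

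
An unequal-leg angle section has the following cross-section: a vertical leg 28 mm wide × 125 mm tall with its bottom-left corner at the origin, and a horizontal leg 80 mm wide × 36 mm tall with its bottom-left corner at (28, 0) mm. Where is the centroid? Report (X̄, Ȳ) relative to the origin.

vertical leg: A = 28 × 125 = 3500.00, centroid at (14.00, 62.50).
horizontal leg: A = 80 × 36 = 2880.00, centroid at (68.00, 18.00).
ΣA = 6380.00 mm²
ΣAX̄ = (3500.00)(14.00) + (2880.00)(68.00) = 244840.00 mm³
ΣAȲ = (3500.00)(62.50) + (2880.00)(18.00) = 270590.00 mm³
X̄ = 244840.00 / 6380.00 = 38.38 mm
Ȳ = 270590.00 / 6380.00 = 42.41 mm

X̄ = 38.38 mm, Ȳ = 42.41 mm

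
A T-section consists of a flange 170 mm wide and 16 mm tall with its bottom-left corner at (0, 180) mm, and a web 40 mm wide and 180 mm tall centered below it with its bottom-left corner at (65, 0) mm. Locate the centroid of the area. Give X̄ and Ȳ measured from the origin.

web: A = 40 × 180 = 7200.00, centroid at (85.00, 90.00).
flange: A = 170 × 16 = 2720.00, centroid at (85.00, 188.00).
ΣA = 9920.00 mm²
ΣAX̄ = (7200.00)(85.00) + (2720.00)(85.00) = 843200.00 mm³
ΣAȲ = (7200.00)(90.00) + (2720.00)(188.00) = 1159360.00 mm³
X̄ = 843200.00 / 9920.00 = 85.00 mm
Ȳ = 1159360.00 / 9920.00 = 116.87 mm

X̄ = 85.00 mm, Ȳ = 116.87 mm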